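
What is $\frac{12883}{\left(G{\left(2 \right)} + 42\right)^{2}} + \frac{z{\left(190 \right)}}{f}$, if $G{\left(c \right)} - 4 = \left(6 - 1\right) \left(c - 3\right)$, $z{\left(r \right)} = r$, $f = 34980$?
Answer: $\frac{45096673}{5880138} \approx 7.6693$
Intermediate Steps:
$G{\left(c \right)} = -11 + 5 c$ ($G{\left(c \right)} = 4 + \left(6 - 1\right) \left(c - 3\right) = 4 + \left(6 - 1\right) \left(-3 + c\right) = 4 + 5 \left(-3 + c\right) = 4 + \left(-15 + 5 c\right) = -11 + 5 c$)
$\frac{12883}{\left(G{\left(2 \right)} + 42\right)^{2}} + \frac{z{\left(190 \right)}}{f} = \frac{12883}{\left(\left(-11 + 5 \cdot 2\right) + 42\right)^{2}} + \frac{190}{34980} = \frac{12883}{\left(\left(-11 + 10\right) + 42\right)^{2}} + 190 \cdot \frac{1}{34980} = \frac{12883}{\left(-1 + 42\right)^{2}} + \frac{19}{3498} = \frac{12883}{41^{2}} + \frac{19}{3498} = \frac{12883}{1681} + \frac{19}{3498} = \frac{45096673}{5880138}$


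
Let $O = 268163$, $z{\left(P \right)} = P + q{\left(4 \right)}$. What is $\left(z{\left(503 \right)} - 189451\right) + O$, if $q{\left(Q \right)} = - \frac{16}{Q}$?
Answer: $79211$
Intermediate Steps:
$z{\left(P \right)} = -4 + P$ ($z{\left(P \right)} = P - \frac{16}{4} = P - 4 = -4 + P$)
$\left(z{\left(503 \right)} - 189451\right) + O = \left(\left(-4 + 503\right) - 189451\right) + 268163 = \left(499 - 189451\right) + 268163 = -188952 + 268163 = 79211$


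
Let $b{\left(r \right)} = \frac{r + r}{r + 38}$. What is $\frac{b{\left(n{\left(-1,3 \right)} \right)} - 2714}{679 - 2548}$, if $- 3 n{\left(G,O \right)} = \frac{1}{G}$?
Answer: $\frac{104036}{71645} \approx 1.4521$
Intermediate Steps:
$n{\left(G,O \right)} = - \frac{1}{3 G}$
$b{\left(r \right)} = \frac{2 r}{38 + r}$
$\frac{b{\left(n{\left(-1,3 \right)} \right)} - 2714}{679 - 2548} = \frac{\frac{2 \left(- \frac{1}{3 \left(-1\right)}\right)}{38 - \frac{1}{3 \left(-1\right)}} - 2714}{679 - 2548} = \frac{\frac{2 \left(\left(- \frac{1}{3}\right) \left(-1\right)\right)}{38 - - \frac{1}{3}} - 2714}{-1869} = \left(2 \cdot \frac{1}{3} \frac{1}{38 + \frac{1}{3}} - 2714\right) \left(- \frac{1}{1869}\right) = \left(2 \cdot \frac{1}{3} \frac{1}{\frac{115}{3}} - 2714\right) \left(- \frac{1}{1869}\right) = \left(2 \cdot \frac{1}{3} \cdot \frac{3}{115} - 2714\right) \left(- \frac{1}{1869}\right) = \left(\frac{2}{115} - 2714\right) \left(- \frac{1}{1869}\right) = \left(- \frac{312108}{115}\right) \left(- \frac{1}{1869}\right) = \frac{104036}{71645}$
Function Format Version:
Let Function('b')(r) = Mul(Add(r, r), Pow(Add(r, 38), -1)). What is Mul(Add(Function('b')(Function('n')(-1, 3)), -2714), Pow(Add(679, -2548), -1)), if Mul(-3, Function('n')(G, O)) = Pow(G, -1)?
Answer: Rational(104036, 71645) ≈ 1.4521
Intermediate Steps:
Function('n')(G, O) = Mul(Rational(-1, 3), Pow(G, -1))
Function('b')(r) = Mul(2, r, Pow(Add(38, r), -1)) (Function('b')(r) = Mul(Mul(2, r), Pow(Add(38, r), -1)) = Mul(2, r, Pow(Add(38, r), -1)))
Mul(Add(Function('b')(Function('n')(-1, 3)), -2714), Pow(Add(679, -2548), -1)) = Mul(Add(Mul(2, Mul(Rational(-1, 3), Pow(-1, -1)), Pow(Add(38, Mul(Rational(-1, 3), Pow(-1, -1))), -1)), -2714), Pow(Add(679, -2548), -1)) = Mul(Add(Mul(2, Mul(Rational(-1, 3), -1), Pow(Add(38, Mul(Rational(-1, 3), -1)), -1)), -2714), Pow(-1869, -1)) = Mul(Add(Mul(2, Rational(1, 3), Pow(Add(38, Rational(1, 3)), -1)), -2714), Rational(-1, 1869)) = Mul(Add(Mul(2, Rational(1, 3), Pow(Rational(115, 3), -1)), -2714), Rational(-1, 1869)) = Mul(Add(Mul(2, Rational(1, 3), Rational(3, 115)), -2714), Rational(-1, 1869)) = Mul(Add(Rational(2, 115), -2714), Rational(-1, 1869)) = Mul(Rational(-312108, 115), Rational(-1, 1869)) = Rational(104036, 71645)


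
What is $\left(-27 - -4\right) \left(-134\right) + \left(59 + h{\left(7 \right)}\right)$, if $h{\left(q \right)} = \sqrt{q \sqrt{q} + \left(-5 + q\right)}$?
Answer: $3141 + \sqrt{2 + 7 \sqrt{7}} \approx 3145.5$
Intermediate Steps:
$h{\left(q \right)} = \sqrt{-5 + q + q^{\frac{3}{2}}}$ ($h{\left(q \right)} = \sqrt{q^{\frac{3}{2}} + \left(-5 + q\right)} = \sqrt{-5 + q + q^{\frac{3}{2}}}$)
$\left(-27 - -4\right) \left(-134\right) + \left(59 + h{\left(7 \right)}\right) = \left(-27 - -4\right) \left(-134\right) + \left(59 + \sqrt{-5 + 7 + 7^{\frac{3}{2}}}\right) = \left(-27 + 4\right) \left(-134\right) + \left(59 + \sqrt{-5 + 7 + 7 \sqrt{7}}\right) = \left(-23\right) \left(-134\right) + \left(59 + \sqrt{2 + 7 \sqrt{7}}\right) = 3082 + \left(59 + \sqrt{2 + 7 \sqrt{7}}\right) = 3141 + \sqrt{2 + 7 \sqrt{7}}$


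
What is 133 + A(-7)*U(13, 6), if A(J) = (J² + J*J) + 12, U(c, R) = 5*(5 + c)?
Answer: 10033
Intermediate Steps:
U(c, R) = 25 + 5*c
A(J) = 12 + 2*J² (A(J) = (J² + J²) + 12 = 2*J² + 12 = 12 + 2*J²)
133 + A(-7)*U(13, 6) = 133 + (12 + 2*(-7)²)*(25 + 5*13) = 133 + (12 + 2*49)*(25 + 65) = 133 + (12 + 98)*90 = 133 + 110*90 = 133 + 9900 = 10033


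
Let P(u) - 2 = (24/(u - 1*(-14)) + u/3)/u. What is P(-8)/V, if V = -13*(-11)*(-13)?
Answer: -1/1014 ≈ -0.00098619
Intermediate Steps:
P(u) = 2 + (24/(14 + u) + u/3)/u (P(u) = 2 + (24/(u - 1*(-14)) + u/3)/u = 2 + (24/(u + 14) + u*(⅓))/u = 2 + (24/(14 + u) + u/3)/u)
V = -1859 (V = 143*(-13) = -1859)
P(-8)/V = ((⅓)*(72 + 7*(-8)² + 98*(-8))/(-8*(14 - 8)))/(-1859) = ((⅓)*(-⅛)*(72 + 7*64 - 784)/6)*(-1/1859) = ((⅓)*(-⅛)*(⅙)*(72 + 448 - 784))*(-1/1859) = ((⅓)*(-⅛)*(⅙)*(-264))*(-1/1859) = (11/6)*(-1/1859) = -1/1014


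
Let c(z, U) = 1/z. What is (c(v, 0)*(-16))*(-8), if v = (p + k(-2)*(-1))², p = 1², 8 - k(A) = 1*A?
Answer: 128/81 ≈ 1.5802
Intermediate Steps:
k(A) = 8 - A
p = 1
v = 81 (v = (1 + (8 - 1*(-2))*(-1))² = (1 + (8 + 2)*(-1))² = (1 + 10*(-1))² = (1 - 10)² = (-9)² = 81)
(c(v, 0)*(-16))*(-8) = (-16/81)*(-8) = ((1/81)*(-16))*(-8) = -16/81*(-8) = 128/81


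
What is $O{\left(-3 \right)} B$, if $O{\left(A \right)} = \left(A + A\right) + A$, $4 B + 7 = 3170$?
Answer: $- \frac{28467}{4} \approx -7116.8$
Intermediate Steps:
$B = \frac{3163}{4}$ ($B = - \frac{7}{4} + \frac{1}{4} \cdot 3170 = - \frac{7}{4} + \frac{1585}{2} = \frac{3163}{4} \approx 790.75$)
$O{\left(A \right)} = 3 A$ ($O{\left(A \right)} = 2 A + A = 3 A$)
$O{\left(-3 \right)} B = 3 \left(-3\right) \frac{3163}{4} = \left(-9\right) \frac{3163}{4} = - \frac{28467}{4}$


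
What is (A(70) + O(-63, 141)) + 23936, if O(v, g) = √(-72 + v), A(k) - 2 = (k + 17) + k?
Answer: 24095 + 3*I*√15 ≈ 24095.0 + 11.619*I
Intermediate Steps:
A(k) = 19 + 2*k (A(k) = 2 + ((k + 17) + k) = 2 + ((17 + k) + k) = 2 + (17 + 2*k) = 19 + 2*k)
(A(70) + O(-63, 141)) + 23936 = ((19 + 2*70) + √(-72 - 63)) + 23936 = ((19 + 140) + √(-135)) + 23936 = (159 + 3*I*√15) + 23936 = 24095 + 3*I*√15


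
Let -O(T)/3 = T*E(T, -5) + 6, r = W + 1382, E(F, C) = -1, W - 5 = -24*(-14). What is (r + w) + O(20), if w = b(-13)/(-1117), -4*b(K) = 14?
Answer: 3943017/2234 ≈ 1765.0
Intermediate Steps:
W = 341 (W = 5 - 24*(-14) = 5 + 336 = 341)
b(K) = -7/2 (b(K) = -¼*14 = -7/2)
r = 1723 (r = 341 + 1382 = 1723)
w = 7/2234 (w = -7/2/(-1117) = -7/2*(-1/1117) = 7/2234 ≈ 0.0031334)
O(T) = -18 + 3*T (O(T) = -3*(T*(-1) + 6) = -3*(-T + 6) = -3*(6 - T) = -18 + 3*T)
(r + w) + O(20) = (1723 + 7/2234) + (-18 + 3*20) = 3849189/2234 + (-18 + 60) = 3849189/2234 + 42 = 3943017/2234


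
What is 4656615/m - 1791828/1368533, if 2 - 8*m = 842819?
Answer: -17497344488612/384474292487 ≈ -45.510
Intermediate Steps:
m = -842817/8 (m = 1/4 - 1/8*842819 = 1/4 - 842819/8 = -842817/8 ≈ -1.0535e+5)
4656615/m - 1791828/1368533 = 4656615/(-842817/8) - 1791828/1368533 = 4656615*(-8/842817) - 1791828*1/1368533 = -12417640/280939 - 1791828/1368533 = -17497344488612/384474292487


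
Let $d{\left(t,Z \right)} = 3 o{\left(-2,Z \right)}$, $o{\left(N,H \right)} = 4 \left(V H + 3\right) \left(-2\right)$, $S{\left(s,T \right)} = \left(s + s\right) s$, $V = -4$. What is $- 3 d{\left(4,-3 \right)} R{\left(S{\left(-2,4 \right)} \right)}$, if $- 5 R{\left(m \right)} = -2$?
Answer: $432$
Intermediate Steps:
$S{\left(s,T \right)} = 2 s^{2}$ ($S{\left(s,T \right)} = 2 s s = 2 s^{2}$)
$o{\left(N,H \right)} = -24 + 32 H$ ($o{\left(N,H \right)} = 4 \left(- 4 H + 3\right) \left(-2\right) = 4 \left(3 - 4 H\right) \left(-2\right) = \left(12 - 16 H\right) \left(-2\right) = -24 + 32 H$)
$R{\left(m \right)} = \frac{2}{5}$ ($R{\left(m \right)} = \left(- \frac{1}{5}\right) \left(-2\right) = \frac{2}{5}$)
$d{\left(t,Z \right)} = -72 + 96 Z$ ($d{\left(t,Z \right)} = 3 \left(-24 + 32 Z\right) = -72 + 96 Z$)
$- 3 d{\left(4,-3 \right)} R{\left(S{\left(-2,4 \right)} \right)} = - 3 \left(-72 + 96 \left(-3\right)\right) \frac{2}{5} = - 3 \left(-72 - 288\right) \frac{2}{5} = \left(-3\right) \left(-360\right) \frac{2}{5} = 1080 \cdot \frac{2}{5} = 432$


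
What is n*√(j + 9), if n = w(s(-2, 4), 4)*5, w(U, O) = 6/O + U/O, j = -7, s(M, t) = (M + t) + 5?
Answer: 65*√2/4 ≈ 22.981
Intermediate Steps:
s(M, t) = 5 + M + t
n = 65/4 (n = ((6 + (5 - 2 + 4))/4)*5 = ((6 + 7)/4)*5 = ((¼)*13)*5 = (13/4)*5 = 65/4 ≈ 16.250)
n*√(j + 9) = 65*√(-7 + 9)/4 = 65*√2/4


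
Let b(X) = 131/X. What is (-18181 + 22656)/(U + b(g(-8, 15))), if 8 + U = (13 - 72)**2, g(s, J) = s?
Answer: 35800/27653 ≈ 1.2946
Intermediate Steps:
U = 3473 (U = -8 + (13 - 72)**2 = -8 + (-59)**2 = -8 + 3481 = 3473)
(-18181 + 22656)/(U + b(g(-8, 15))) = (-18181 + 22656)/(3473 + 131/(-8)) = 4475/(3473 + 131*(-1/8)) = 4475/(3473 - 131/8) = 4475/(27653/8) = 4475*(8/27653) = 35800/27653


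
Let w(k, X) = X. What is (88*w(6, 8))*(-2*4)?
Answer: -5632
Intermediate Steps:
(88*w(6, 8))*(-2*4) = (88*8)*(-2*4) = 704*(-8) = -5632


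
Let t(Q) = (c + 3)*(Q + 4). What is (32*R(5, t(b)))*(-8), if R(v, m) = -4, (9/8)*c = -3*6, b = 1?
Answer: 1024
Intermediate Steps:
c = -16 (c = 8*(-3*6)/9 = (8/9)*(-18) = -16)
t(Q) = -52 - 13*Q (t(Q) = (-16 + 3)*(Q + 4) = -13*(4 + Q) = -52 - 13*Q)
(32*R(5, t(b)))*(-8) = (32*(-4))*(-8) = -128*(-8) = 1024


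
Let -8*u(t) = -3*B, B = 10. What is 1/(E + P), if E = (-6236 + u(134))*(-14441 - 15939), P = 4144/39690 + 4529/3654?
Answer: 164430/31132478415623 ≈ 5.2816e-9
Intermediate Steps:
u(t) = 15/4 (u(t) = -(-3)*10/8 = -1/8*(-30) = 15/4)
P = 220973/164430 (P = 4144*(1/39690) + 4529*(1/3654) = 296/2835 + 647/522 = 220973/164430 ≈ 1.3439)
E = 189335755 (E = (-6236 + 15/4)*(-14441 - 15939) = -24929/4*(-30380) = 189335755)
1/(E + P) = 1/(189335755 + 220973/164430) = 1/(31132478415623/164430) = 164430/31132478415623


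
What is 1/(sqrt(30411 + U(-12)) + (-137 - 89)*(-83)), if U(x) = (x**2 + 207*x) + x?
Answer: 18758/351834505 - sqrt(28059)/351834505 ≈ 5.2839e-5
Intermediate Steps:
U(x) = x**2 + 208*x
1/(sqrt(30411 + U(-12)) + (-137 - 89)*(-83)) = 1/(sqrt(30411 - 12*(208 - 12)) + (-137 - 89)*(-83)) = 1/(sqrt(30411 - 12*196) - 226*(-83)) = 1/(sqrt(30411 - 2352) + 18758) = 1/(sqrt(28059) + 18758) = 1/(18758 + sqrt(28059))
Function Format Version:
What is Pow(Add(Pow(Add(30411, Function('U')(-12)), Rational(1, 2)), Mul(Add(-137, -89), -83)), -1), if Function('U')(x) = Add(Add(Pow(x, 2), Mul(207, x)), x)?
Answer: Add(Rational(18758, 351834505), Mul(Rational(-1, 351834505), Pow(28059, Rational(1, 2)))) ≈ 5.2839e-5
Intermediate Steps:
Function('U')(x) = Add(Pow(x, 2), Mul(208, x))
Pow(Add(Pow(Add(30411, Function('U')(-12)), Rational(1, 2)), Mul(Add(-137, -89), -83)), -1) = Pow(Add(Pow(Add(30411, Mul(-12, Add(208, -12))), Rational(1, 2)), Mul(Add(-137, -89), -83)), -1) = Pow(Add(Pow(Add(30411, Mul(-12, 196)), Rational(1, 2)), Mul(-226, -83)), -1) = Pow(Add(Pow(Add(30411, -2352), Rational(1, 2)), 18758), -1) = Pow(Add(Pow(28059, Rational(1, 2)), 18758), -1) = Pow(Add(18758, Pow(28059, Rational(1, 2))), -1)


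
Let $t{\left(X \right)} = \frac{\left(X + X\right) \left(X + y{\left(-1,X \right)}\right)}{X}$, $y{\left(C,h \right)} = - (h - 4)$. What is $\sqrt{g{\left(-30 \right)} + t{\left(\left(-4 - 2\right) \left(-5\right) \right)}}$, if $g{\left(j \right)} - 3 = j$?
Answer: $i \sqrt{19} \approx 4.3589 i$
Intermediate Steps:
$y{\left(C,h \right)} = 4 - h$ ($y{\left(C,h \right)} = - (-4 + h) = 4 - h$)
$g{\left(j \right)} = 3 + j$
$t{\left(X \right)} = 8$ ($t{\left(X \right)} = \frac{\left(X + X\right) \left(X - \left(-4 + X\right)\right)}{X} = \frac{2 X 4}{X} = \frac{8 X}{X} = 8$)
$\sqrt{g{\left(-30 \right)} + t{\left(\left(-4 - 2\right) \left(-5\right) \right)}} = \sqrt{\left(3 - 30\right) + 8} = \sqrt{-27 + 8} = \sqrt{-19} = i \sqrt{19}$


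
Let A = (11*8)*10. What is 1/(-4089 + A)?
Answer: -1/3209 ≈ -0.00031162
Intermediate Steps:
A = 880 (A = 88*10 = 880)
1/(-4089 + A) = 1/(-4089 + 880) = 1/(-3209) = -1/3209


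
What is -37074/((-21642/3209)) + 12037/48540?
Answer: 962514487399/175083780 ≈ 5497.5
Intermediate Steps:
-37074/((-21642/3209)) + 12037/48540 = -37074/((-21642*1/3209)) + 12037*(1/48540) = -37074/(-21642/3209) + 12037/48540 = -37074*(-3209/21642) + 12037/48540 = 19828411/3607 + 12037/48540 = 962514487399/175083780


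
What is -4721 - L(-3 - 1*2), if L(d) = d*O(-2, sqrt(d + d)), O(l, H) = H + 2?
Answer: -4711 + 5*I*sqrt(10) ≈ -4711.0 + 15.811*I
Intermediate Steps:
O(l, H) = 2 + H
L(d) = d*(2 + sqrt(2)*sqrt(d)) (L(d) = d*(2 + sqrt(d + d)) = d*(2 + sqrt(2*d)) = d*(2 + sqrt(2)*sqrt(d)))
-4721 - L(-3 - 1*2) = -4721 - (-3 - 1*2)*(2 + sqrt(2)*sqrt(-3 - 1*2)) = -4721 - (-3 - 2)*(2 + sqrt(2)*sqrt(-3 - 2)) = -4721 - (-5)*(2 + sqrt(2)*sqrt(-5)) = -4721 - (-5)*(2 + sqrt(2)*(I*sqrt(5))) = -4721 - (-5)*(2 + I*sqrt(10)) = -4721 - (-10 - 5*I*sqrt(10)) = -4721 + (10 + 5*I*sqrt(10)) = -4711 + 5*I*sqrt(10)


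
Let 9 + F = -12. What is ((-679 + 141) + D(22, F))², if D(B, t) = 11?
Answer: 277729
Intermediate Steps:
F = -21 (F = -9 - 12 = -21)
((-679 + 141) + D(22, F))² = ((-679 + 141) + 11)² = (-538 + 11)² = (-527)² = 277729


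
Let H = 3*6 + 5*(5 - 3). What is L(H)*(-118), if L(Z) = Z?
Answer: -3304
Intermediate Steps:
H = 28 (H = 18 + 5*2 = 18 + 10 = 28)
L(H)*(-118) = 28*(-118) = -3304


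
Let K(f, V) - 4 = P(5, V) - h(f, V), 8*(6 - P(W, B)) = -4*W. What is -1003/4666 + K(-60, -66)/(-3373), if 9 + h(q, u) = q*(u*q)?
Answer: -556062519/7869209 ≈ -70.663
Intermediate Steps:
P(W, B) = 6 + W/2 (P(W, B) = 6 - (-1)*W/2 = 6 + W/2)
h(q, u) = -9 + u*q² (h(q, u) = -9 + q*(u*q) = -9 + q*(q*u) = -9 + u*q²)
K(f, V) = 43/2 - V*f² (K(f, V) = 4 + ((6 + (½)*5) - (-9 + V*f²)) = 4 + ((6 + 5/2) + (9 - V*f²)) = 4 + (17/2 + (9 - V*f²)) = 4 + (35/2 - V*f²) = 43/2 - V*f²)
-1003/4666 + K(-60, -66)/(-3373) = -1003/4666 + (43/2 - 1*(-66)*(-60)²)/(-3373) = -1003*1/4666 + (43/2 - 1*(-66)*3600)*(-1/3373) = -1003/4666 + (43/2 + 237600)*(-1/3373) = -1003/4666 + (475243/2)*(-1/3373) = -1003/4666 - 475243/6746 = -556062519/7869209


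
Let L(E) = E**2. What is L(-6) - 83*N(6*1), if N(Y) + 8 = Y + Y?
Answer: -296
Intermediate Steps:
N(Y) = -8 + 2*Y (N(Y) = -8 + (Y + Y) = -8 + 2*Y)
L(-6) - 83*N(6*1) = (-6)**2 - 83*(-8 + 2*(6*1)) = 36 - 83*(-8 + 2*6) = 36 - 83*(-8 + 12) = 36 - 83*4 = 36 - 332 = -296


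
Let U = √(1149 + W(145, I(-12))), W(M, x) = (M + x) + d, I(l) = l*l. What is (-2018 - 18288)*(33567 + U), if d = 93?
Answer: -681611502 - 20306*√1531 ≈ -6.8241e+8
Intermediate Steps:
I(l) = l²
W(M, x) = 93 + M + x (W(M, x) = (M + x) + 93 = 93 + M + x)
U = √1531 (U = √(1149 + (93 + 145 + (-12)²)) = √(1149 + (93 + 145 + 144)) = √(1149 + 382) = √1531 ≈ 39.128)
(-2018 - 18288)*(33567 + U) = (-2018 - 18288)*(33567 + √1531) = -20306*(33567 + √1531) = -681611502 - 20306*√1531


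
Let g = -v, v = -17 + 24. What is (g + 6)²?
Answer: 1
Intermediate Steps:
v = 7
g = -7 (g = -1*7 = -7)
(g + 6)² = (-7 + 6)² = (-1)² = 1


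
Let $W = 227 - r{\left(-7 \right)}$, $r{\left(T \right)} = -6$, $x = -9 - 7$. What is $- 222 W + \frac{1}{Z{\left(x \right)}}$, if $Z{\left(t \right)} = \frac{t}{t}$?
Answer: $-51725$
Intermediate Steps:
$x = -16$
$Z{\left(t \right)} = 1$
$W = 233$ ($W = 227 - -6 = 227 + 6 = 233$)
$- 222 W + \frac{1}{Z{\left(x \right)}} = \left(-222\right) 233 + 1^{-1} = -51726 + 1 = -51725$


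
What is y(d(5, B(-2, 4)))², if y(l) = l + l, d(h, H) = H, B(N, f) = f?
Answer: 64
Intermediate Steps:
y(l) = 2*l
y(d(5, B(-2, 4)))² = (2*4)² = 8² = 64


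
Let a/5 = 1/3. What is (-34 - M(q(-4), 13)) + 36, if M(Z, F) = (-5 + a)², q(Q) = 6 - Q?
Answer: -82/9 ≈ -9.1111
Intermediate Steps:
a = 5/3 (a = 5*(1/3) = 5*(1*(⅓)) = 5*(⅓) = 5/3 ≈ 1.6667)
M(Z, F) = 100/9 (M(Z, F) = (-5 + 5/3)² = (-10/3)² = 100/9)
(-34 - M(q(-4), 13)) + 36 = (-34 - 1*100/9) + 36 = (-34 - 100/9) + 36 = -406/9 + 36 = -82/9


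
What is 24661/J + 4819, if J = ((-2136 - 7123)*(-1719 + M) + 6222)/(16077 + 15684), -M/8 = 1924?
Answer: 109184431610/22633853 ≈ 4823.9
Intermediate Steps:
M = -15392 (M = -8*1924 = -15392)
J = 158436971/31761 (J = ((-2136 - 7123)*(-1719 - 15392) + 6222)/(16077 + 15684) = (-9259*(-17111) + 6222)/31761 = (158430749 + 6222)*(1/31761) = 158436971*(1/31761) = 158436971/31761 ≈ 4988.4)
24661/J + 4819 = 24661/(158436971/31761) + 4819 = 24661*(31761/158436971) + 4819 = 111894003/22633853 + 4819 = 109184431610/22633853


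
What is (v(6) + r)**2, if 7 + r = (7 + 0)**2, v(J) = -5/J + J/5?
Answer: 1615441/900 ≈ 1794.9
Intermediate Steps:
v(J) = -5/J + J/5 (v(J) = -5/J + J*(1/5) = -5/J + J/5)
r = 42 (r = -7 + (7 + 0)**2 = -7 + 7**2 = -7 + 49 = 42)
(v(6) + r)**2 = ((-5/6 + (1/5)*6) + 42)**2 = ((-5*1/6 + 6/5) + 42)**2 = ((-5/6 + 6/5) + 42)**2 = (11/30 + 42)**2 = (1271/30)**2 = 1615441/900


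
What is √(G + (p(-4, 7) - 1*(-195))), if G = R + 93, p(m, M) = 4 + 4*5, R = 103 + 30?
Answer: √445 ≈ 21.095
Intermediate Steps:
R = 133
p(m, M) = 24 (p(m, M) = 4 + 20 = 24)
G = 226 (G = 133 + 93 = 226)
√(G + (p(-4, 7) - 1*(-195))) = √(226 + (24 - 1*(-195))) = √(226 + (24 + 195)) = √(226 + 219) = √445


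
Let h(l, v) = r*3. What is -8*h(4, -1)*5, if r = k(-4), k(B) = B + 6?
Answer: -240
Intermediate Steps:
k(B) = 6 + B
r = 2 (r = 6 - 4 = 2)
h(l, v) = 6 (h(l, v) = 2*3 = 6)
-8*h(4, -1)*5 = -8*6*5 = -48*5 = -240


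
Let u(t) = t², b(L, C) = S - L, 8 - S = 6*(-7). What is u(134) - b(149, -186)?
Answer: 18055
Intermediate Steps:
S = 50 (S = 8 - 6*(-7) = 8 - 1*(-42) = 8 + 42 = 50)
b(L, C) = 50 - L
u(134) - b(149, -186) = 134² - (50 - 1*149) = 17956 - (50 - 149) = 17956 - 1*(-99) = 17956 + 99 = 18055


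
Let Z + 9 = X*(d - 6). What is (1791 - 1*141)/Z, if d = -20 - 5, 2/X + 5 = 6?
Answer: -1650/71 ≈ -23.239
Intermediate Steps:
X = 2 (X = 2/(-5 + 6) = 2/1 = 2*1 = 2)
d = -25
Z = -71 (Z = -9 + 2*(-25 - 6) = -9 + 2*(-31) = -9 - 62 = -71)
(1791 - 1*141)/Z = (1791 - 1*141)/(-71) = (1791 - 141)*(-1/71) = 1650*(-1/71) = -1650/71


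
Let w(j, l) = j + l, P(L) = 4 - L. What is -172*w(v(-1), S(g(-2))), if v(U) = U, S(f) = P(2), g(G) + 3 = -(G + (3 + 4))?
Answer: -172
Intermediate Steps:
g(G) = -10 - G (g(G) = -3 - (G + (3 + 4)) = -3 - (G + 7) = -3 - (7 + G) = -3 + (-7 - G) = -10 - G)
S(f) = 2 (S(f) = 4 - 1*2 = 4 - 2 = 2)
-172*w(v(-1), S(g(-2))) = -172*(-1 + 2) = -172*1 = -172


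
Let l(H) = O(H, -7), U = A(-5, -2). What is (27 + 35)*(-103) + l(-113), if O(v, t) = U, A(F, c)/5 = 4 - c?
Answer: -6356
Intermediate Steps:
A(F, c) = 20 - 5*c (A(F, c) = 5*(4 - c) = 20 - 5*c)
U = 30 (U = 20 - 5*(-2) = 20 + 10 = 30)
O(v, t) = 30
l(H) = 30
(27 + 35)*(-103) + l(-113) = (27 + 35)*(-103) + 30 = 62*(-103) + 30 = -6386 + 30 = -6356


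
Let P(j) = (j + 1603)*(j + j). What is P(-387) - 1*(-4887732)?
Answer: 3946548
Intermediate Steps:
P(j) = 2*j*(1603 + j) (P(j) = (1603 + j)*(2*j) = 2*j*(1603 + j))
P(-387) - 1*(-4887732) = 2*(-387)*(1603 - 387) - 1*(-4887732) = 2*(-387)*1216 + 4887732 = -941184 + 4887732 = 3946548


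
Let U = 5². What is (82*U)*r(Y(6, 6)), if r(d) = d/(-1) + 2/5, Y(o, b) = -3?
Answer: 6970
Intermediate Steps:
r(d) = ⅖ - d (r(d) = d*(-1) + 2*(⅕) = -d + ⅖ = ⅖ - d)
U = 25
(82*U)*r(Y(6, 6)) = (82*25)*(⅖ - 1*(-3)) = 2050*(⅖ + 3) = 2050*(17/5) = 6970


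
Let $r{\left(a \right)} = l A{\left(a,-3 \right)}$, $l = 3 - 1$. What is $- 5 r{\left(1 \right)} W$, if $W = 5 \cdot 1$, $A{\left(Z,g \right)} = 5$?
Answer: $-250$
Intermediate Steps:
$l = 2$
$W = 5$
$r{\left(a \right)} = 10$ ($r{\left(a \right)} = 2 \cdot 5 = 10$)
$- 5 r{\left(1 \right)} W = \left(-5\right) 10 \cdot 5 = \left(-50\right) 5 = -250$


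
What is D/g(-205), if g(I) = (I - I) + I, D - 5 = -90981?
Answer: 90976/205 ≈ 443.79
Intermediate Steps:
D = -90976 (D = 5 - 90981 = -90976)
g(I) = I (g(I) = 0 + I = I)
D/g(-205) = -90976/(-205) = -90976*(-1/205) = 90976/205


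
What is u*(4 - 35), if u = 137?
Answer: -4247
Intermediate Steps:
u*(4 - 35) = 137*(4 - 35) = 137*(-31) = -4247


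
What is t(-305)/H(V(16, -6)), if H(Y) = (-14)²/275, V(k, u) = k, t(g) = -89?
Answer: -24475/196 ≈ -124.87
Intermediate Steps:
H(Y) = 196/275 (H(Y) = 196*(1/275) = 196/275)
t(-305)/H(V(16, -6)) = -89/196/275 = -89*275/196 = -24475/196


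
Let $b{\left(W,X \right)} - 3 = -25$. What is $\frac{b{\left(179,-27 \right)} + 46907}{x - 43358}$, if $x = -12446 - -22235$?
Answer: $- \frac{46885}{33569} \approx -1.3967$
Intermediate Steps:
$b{\left(W,X \right)} = -22$ ($b{\left(W,X \right)} = 3 - 25 = -22$)
$x = 9789$ ($x = -12446 + 22235 = 9789$)
$\frac{b{\left(179,-27 \right)} + 46907}{x - 43358} = \frac{-22 + 46907}{9789 - 43358} = \frac{46885}{-33569} = 46885 \left(- \frac{1}{33569}\right) = - \frac{46885}{33569}$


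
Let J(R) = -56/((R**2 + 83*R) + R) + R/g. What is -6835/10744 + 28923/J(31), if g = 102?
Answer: 112996837816055/1126003432 ≈ 1.0035e+5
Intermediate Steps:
J(R) = -56/(R**2 + 84*R) + R/102 (J(R) = -56/((R**2 + 83*R) + R) + R/102 = -56/(R**2 + 84*R) + R*(1/102) = -56/(R**2 + 84*R) + R/102)
-6835/10744 + 28923/J(31) = -6835/10744 + 28923/(((1/102)*(-5712 + 31**3 + 84*31**2)/(31*(84 + 31)))) = -6835*1/10744 + 28923/(((1/102)*(1/31)*(-5712 + 29791 + 84*961)/115)) = -6835/10744 + 28923/(((1/102)*(1/31)*(1/115)*(-5712 + 29791 + 80724))) = -6835/10744 + 28923/(((1/102)*(1/31)*(1/115)*104803)) = -6835/10744 + 28923/(104803/363630) = -6835/10744 + 28923*(363630/104803) = -6835/10744 + 10517270490/104803 = 112996837816055/1126003432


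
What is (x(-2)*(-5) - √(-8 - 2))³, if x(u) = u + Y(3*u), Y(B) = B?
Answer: (40 - I*√10)³ ≈ 62800.0 - 15147.0*I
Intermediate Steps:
x(u) = 4*u (x(u) = u + 3*u = 4*u)
(x(-2)*(-5) - √(-8 - 2))³ = ((4*(-2))*(-5) - √(-8 - 2))³ = (-8*(-5) - √(-10))³ = (40 - I*√10)³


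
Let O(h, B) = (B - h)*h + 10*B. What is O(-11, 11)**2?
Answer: 17424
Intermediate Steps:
O(h, B) = 10*B + h*(B - h) (O(h, B) = h*(B - h) + 10*B = 10*B + h*(B - h))
O(-11, 11)**2 = (-1*(-11)**2 + 10*11 + 11*(-11))**2 = (-1*121 + 110 - 121)**2 = (-121 + 110 - 121)**2 = (-132)**2 = 17424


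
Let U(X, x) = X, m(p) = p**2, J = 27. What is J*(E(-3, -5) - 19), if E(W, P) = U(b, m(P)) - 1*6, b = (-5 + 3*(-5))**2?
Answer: 10125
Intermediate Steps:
b = 400 (b = (-5 - 15)**2 = (-20)**2 = 400)
E(W, P) = 394 (E(W, P) = 400 - 1*6 = 400 - 6 = 394)
J*(E(-3, -5) - 19) = 27*(394 - 19) = 27*375 = 10125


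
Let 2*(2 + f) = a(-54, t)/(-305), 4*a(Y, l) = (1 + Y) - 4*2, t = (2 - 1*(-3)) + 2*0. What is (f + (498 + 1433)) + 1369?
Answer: 131921/40 ≈ 3298.0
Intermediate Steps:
t = 5 (t = (2 + 3) + 0 = 5 + 0 = 5)
a(Y, l) = -7/4 + Y/4 (a(Y, l) = ((1 + Y) - 4*2)/4 = ((1 + Y) - 8)/4 = (-7 + Y)/4 = -7/4 + Y/4)
f = -79/40 (f = -2 + ((-7/4 + (1/4)*(-54))/(-305))/2 = -2 + ((-7/4 - 27/2)*(-1/305))/2 = -2 + (-61/4*(-1/305))/2 = -2 + (1/2)*(1/20) = -2 + 1/40 = -79/40 ≈ -1.9750)
(f + (498 + 1433)) + 1369 = (-79/40 + (498 + 1433)) + 1369 = (-79/40 + 1931) + 1369 = 77161/40 + 1369 = 131921/40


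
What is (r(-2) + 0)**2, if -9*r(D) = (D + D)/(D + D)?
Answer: 1/81 ≈ 0.012346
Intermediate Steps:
r(D) = -1/9 (r(D) = -(D + D)/(9*(D + D)) = -2*D/(9*(2*D)) = -2*D*1/(2*D)/9 = -1/9*1 = -1/9)
(r(-2) + 0)**2 = (-1/9 + 0)**2 = (-1/9)**2 = 1/81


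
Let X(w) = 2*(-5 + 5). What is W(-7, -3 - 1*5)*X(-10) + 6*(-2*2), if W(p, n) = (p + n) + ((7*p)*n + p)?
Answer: -24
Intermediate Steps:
W(p, n) = n + 2*p + 7*n*p (W(p, n) = (n + p) + (7*n*p + p) = (n + p) + (p + 7*n*p) = n + 2*p + 7*n*p)
X(w) = 0 (X(w) = 2*0 = 0)
W(-7, -3 - 1*5)*X(-10) + 6*(-2*2) = ((-3 - 1*5) + 2*(-7) + 7*(-3 - 1*5)*(-7))*0 + 6*(-2*2) = ((-3 - 5) - 14 + 7*(-3 - 5)*(-7))*0 + 6*(-4) = (-8 - 14 + 7*(-8)*(-7))*0 - 24 = (-8 - 14 + 392)*0 - 24 = 370*0 - 24 = 0 - 24 = -24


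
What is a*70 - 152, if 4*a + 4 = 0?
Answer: -222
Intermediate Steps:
a = -1 (a = -1 + (¼)*0 = -1 + 0 = -1)
a*70 - 152 = -1*70 - 152 = -70 - 152 = -222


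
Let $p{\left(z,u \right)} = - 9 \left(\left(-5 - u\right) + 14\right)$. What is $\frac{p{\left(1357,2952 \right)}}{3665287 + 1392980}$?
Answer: $\frac{8829}{1686089} \approx 0.0052364$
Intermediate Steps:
$p{\left(z,u \right)} = -81 + 9 u$ ($p{\left(z,u \right)} = - 9 \left(9 - u\right) = -81 + 9 u$)
$\frac{p{\left(1357,2952 \right)}}{3665287 + 1392980} = \frac{-81 + 9 \cdot 2952}{3665287 + 1392980} = \frac{-81 + 26568}{5058267} = 26487 \cdot \frac{1}{5058267} = \frac{8829}{1686089}$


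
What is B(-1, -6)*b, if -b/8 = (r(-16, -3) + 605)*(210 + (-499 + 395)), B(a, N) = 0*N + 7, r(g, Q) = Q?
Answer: -3573472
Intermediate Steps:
B(a, N) = 7 (B(a, N) = 0 + 7 = 7)
b = -510496 (b = -8*(-3 + 605)*(210 + (-499 + 395)) = -4816*(210 - 104) = -4816*106 = -8*63812 = -510496)
B(-1, -6)*b = 7*(-510496) = -3573472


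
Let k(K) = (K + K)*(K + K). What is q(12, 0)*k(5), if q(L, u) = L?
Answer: 1200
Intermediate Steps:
k(K) = 4*K² (k(K) = (2*K)*(2*K) = 4*K²)
q(12, 0)*k(5) = 12*(4*5²) = 12*(4*25) = 12*100 = 1200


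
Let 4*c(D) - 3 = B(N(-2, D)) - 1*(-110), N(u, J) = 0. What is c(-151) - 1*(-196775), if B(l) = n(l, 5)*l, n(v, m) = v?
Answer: 787213/4 ≈ 1.9680e+5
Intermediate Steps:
B(l) = l**2 (B(l) = l*l = l**2)
c(D) = 113/4 (c(D) = 3/4 + (0**2 - 1*(-110))/4 = 3/4 + (0 + 110)/4 = 3/4 + (1/4)*110 = 3/4 + 55/2 = 113/4)
c(-151) - 1*(-196775) = 113/4 - 1*(-196775) = 113/4 + 196775 = 787213/4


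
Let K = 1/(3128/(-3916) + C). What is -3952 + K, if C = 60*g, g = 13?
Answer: -3014734797/762838 ≈ -3952.0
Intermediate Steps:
C = 780 (C = 60*13 = 780)
K = 979/762838 (K = 1/(3128/(-3916) + 780) = 1/(3128*(-1/3916) + 780) = 1/(-782/979 + 780) = 1/(762838/979) = 979/762838 ≈ 0.0012834)
-3952 + K = -3952 + 979/762838 = -3014734797/762838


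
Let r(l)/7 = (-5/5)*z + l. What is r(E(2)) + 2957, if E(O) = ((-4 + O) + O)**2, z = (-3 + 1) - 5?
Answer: 3006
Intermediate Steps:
z = -7 (z = -2 - 5 = -7)
E(O) = (-4 + 2*O)**2
r(l) = 49 + 7*l (r(l) = 7*(-5/5*(-7) + l) = 7*(-5*1/5*(-7) + l) = 7*(-1*(-7) + l) = 7*(7 + l) = 49 + 7*l)
r(E(2)) + 2957 = (49 + 7*(4*(-2 + 2)**2)) + 2957 = (49 + 7*(4*0**2)) + 2957 = (49 + 7*(4*0)) + 2957 = (49 + 7*0) + 2957 = (49 + 0) + 2957 = 49 + 2957 = 3006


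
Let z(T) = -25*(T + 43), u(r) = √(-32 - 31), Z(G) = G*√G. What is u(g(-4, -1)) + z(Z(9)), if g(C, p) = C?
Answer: -1750 + 3*I*√7 ≈ -1750.0 + 7.9373*I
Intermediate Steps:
Z(G) = G^(3/2)
u(r) = 3*I*√7 (u(r) = √(-63) = 3*I*√7)
z(T) = -1075 - 25*T (z(T) = -25*(43 + T) = -1075 - 25*T)
u(g(-4, -1)) + z(Z(9)) = 3*I*√7 + (-1075 - 25*9^(3/2)) = 3*I*√7 + (-1075 - 25*27) = 3*I*√7 + (-1075 - 675) = 3*I*√7 - 1750 = -1750 + 3*I*√7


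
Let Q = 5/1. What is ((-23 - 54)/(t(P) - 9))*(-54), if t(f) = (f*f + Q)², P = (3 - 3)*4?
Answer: 2079/8 ≈ 259.88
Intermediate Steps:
Q = 5 (Q = 5*1 = 5)
P = 0 (P = 0*4 = 0)
t(f) = (5 + f²)² (t(f) = (f*f + 5)² = (f² + 5)² = (5 + f²)²)
((-23 - 54)/(t(P) - 9))*(-54) = ((-23 - 54)/((5 + 0²)² - 9))*(-54) = -77/((5 + 0)² - 9)*(-54) = -77/(5² - 9)*(-54) = -77/(25 - 9)*(-54) = -77/16*(-54) = 2079/8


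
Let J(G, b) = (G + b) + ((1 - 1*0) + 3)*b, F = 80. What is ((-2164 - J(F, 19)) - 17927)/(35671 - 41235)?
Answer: 10133/2782 ≈ 3.6423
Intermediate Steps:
J(G, b) = G + 5*b (J(G, b) = (G + b) + ((1 + 0) + 3)*b = (G + b) + (1 + 3)*b = (G + b) + 4*b = G + 5*b)
((-2164 - J(F, 19)) - 17927)/(35671 - 41235) = ((-2164 - (80 + 5*19)) - 17927)/(35671 - 41235) = ((-2164 - (80 + 95)) - 17927)/(-5564) = ((-2164 - 1*175) - 17927)*(-1/5564) = ((-2164 - 175) - 17927)*(-1/5564) = (-2339 - 17927)*(-1/5564) = -20266*(-1/5564) = 10133/2782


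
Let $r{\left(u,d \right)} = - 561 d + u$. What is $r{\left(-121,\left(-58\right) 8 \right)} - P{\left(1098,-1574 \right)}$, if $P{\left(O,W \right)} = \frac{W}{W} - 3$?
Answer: $260185$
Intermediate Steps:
$r{\left(u,d \right)} = u - 561 d$
$P{\left(O,W \right)} = -2$ ($P{\left(O,W \right)} = 1 - 3 = -2$)
$r{\left(-121,\left(-58\right) 8 \right)} - P{\left(1098,-1574 \right)} = \left(-121 - 561 \left(\left(-58\right) 8\right)\right) - -2 = \left(-121 - -260304\right) + 2 = \left(-121 + 260304\right) + 2 = 260183 + 2 = 260185$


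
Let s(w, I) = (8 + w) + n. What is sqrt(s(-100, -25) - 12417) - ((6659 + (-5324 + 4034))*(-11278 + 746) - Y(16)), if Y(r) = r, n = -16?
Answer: 56546324 + 5*I*sqrt(501) ≈ 5.6546e+7 + 111.92*I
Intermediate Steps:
s(w, I) = -8 + w (s(w, I) = (8 + w) - 16 = -8 + w)
sqrt(s(-100, -25) - 12417) - ((6659 + (-5324 + 4034))*(-11278 + 746) - Y(16)) = sqrt((-8 - 100) - 12417) - ((6659 + (-5324 + 4034))*(-11278 + 746) - 1*16) = sqrt(-108 - 12417) - ((6659 - 1290)*(-10532) - 16) = sqrt(-12525) - (5369*(-10532) - 16) = 5*I*sqrt(501) - (-56546308 - 16) = 5*I*sqrt(501) - 1*(-56546324) = 5*I*sqrt(501) + 56546324 = 56546324 + 5*I*sqrt(501)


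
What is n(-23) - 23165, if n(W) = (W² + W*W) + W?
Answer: -22130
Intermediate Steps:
n(W) = W + 2*W² (n(W) = (W² + W²) + W = 2*W² + W = W + 2*W²)
n(-23) - 23165 = -23*(1 + 2*(-23)) - 23165 = -23*(1 - 46) - 23165 = -23*(-45) - 23165 = 1035 - 23165 = -22130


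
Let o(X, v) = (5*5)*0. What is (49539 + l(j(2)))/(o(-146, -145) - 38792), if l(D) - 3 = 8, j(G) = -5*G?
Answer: -24775/19396 ≈ -1.2773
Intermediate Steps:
l(D) = 11 (l(D) = 3 + 8 = 11)
o(X, v) = 0 (o(X, v) = 25*0 = 0)
(49539 + l(j(2)))/(o(-146, -145) - 38792) = (49539 + 11)/(0 - 38792) = 49550/(-38792) = 49550*(-1/38792) = -24775/19396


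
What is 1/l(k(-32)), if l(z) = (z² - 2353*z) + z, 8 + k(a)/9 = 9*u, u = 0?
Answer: 1/174528 ≈ 5.7297e-6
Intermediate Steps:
k(a) = -72 (k(a) = -72 + 9*(9*0) = -72 + 9*0 = -72 + 0 = -72)
l(z) = z² - 2352*z
1/l(k(-32)) = 1/(-72*(-2352 - 72)) = 1/(-72*(-2424)) = 1/174528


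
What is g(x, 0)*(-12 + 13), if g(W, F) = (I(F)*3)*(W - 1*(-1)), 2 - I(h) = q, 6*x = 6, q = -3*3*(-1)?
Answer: -42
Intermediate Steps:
q = 9 (q = -9*(-1) = 9)
x = 1 (x = (⅙)*6 = 1)
I(h) = -7 (I(h) = 2 - 1*9 = 2 - 9 = -7)
g(W, F) = -21 - 21*W (g(W, F) = (-7*3)*(W - 1*(-1)) = -21*(W + 1) = -21*(1 + W) = -21 - 21*W)
g(x, 0)*(-12 + 13) = (-21 - 21*1)*(-12 + 13) = (-21 - 21)*1 = -42*1 = -42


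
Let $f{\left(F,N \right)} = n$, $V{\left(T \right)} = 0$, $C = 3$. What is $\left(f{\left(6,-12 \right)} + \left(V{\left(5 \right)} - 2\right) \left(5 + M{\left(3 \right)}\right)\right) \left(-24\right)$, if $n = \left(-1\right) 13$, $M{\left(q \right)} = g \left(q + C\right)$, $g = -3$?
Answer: $-312$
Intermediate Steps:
$M{\left(q \right)} = -9 - 3 q$ ($M{\left(q \right)} = - 3 \left(q + 3\right) = - 3 \left(3 + q\right) = -9 - 3 q$)
$n = -13$
$f{\left(F,N \right)} = -13$
$\left(f{\left(6,-12 \right)} + \left(V{\left(5 \right)} - 2\right) \left(5 + M{\left(3 \right)}\right)\right) \left(-24\right) = \left(-13 + \left(0 - 2\right) \left(5 - 18\right)\right) \left(-24\right) = \left(-13 - 2 \left(5 - 18\right)\right) \left(-24\right) = \left(-13 - -26\right) \left(-24\right) = \left(-13 + 26\right) \left(-24\right) = 13 \left(-24\right) = -312$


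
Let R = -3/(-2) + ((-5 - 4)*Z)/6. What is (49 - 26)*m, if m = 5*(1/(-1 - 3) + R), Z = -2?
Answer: 1955/4 ≈ 488.75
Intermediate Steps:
R = 9/2 (R = -3/(-2) + ((-5 - 4)*(-2))/6 = -3*(-1/2) - 9*(-2)*(1/6) = 3/2 + 18*(1/6) = 3/2 + 3 = 9/2 ≈ 4.5000)
m = 85/4 (m = 5*(1/(-1 - 3) + 9/2) = 5*(1/(-4) + 9/2) = 5*(-1/4 + 9/2) = 5*(17/4) = 85/4 ≈ 21.250)
(49 - 26)*m = (49 - 26)*(85/4) = 23*(85/4) = 1955/4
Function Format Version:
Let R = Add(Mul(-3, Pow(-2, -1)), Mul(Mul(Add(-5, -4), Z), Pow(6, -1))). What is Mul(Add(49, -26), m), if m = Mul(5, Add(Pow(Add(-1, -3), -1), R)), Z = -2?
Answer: Rational(1955, 4) ≈ 488.75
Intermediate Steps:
R = Rational(9, 2) (R = Add(Mul(-3, Pow(-2, -1)), Mul(Mul(Add(-5, -4), -2), Pow(6, -1))) = Add(Mul(-3, Rational(-1, 2)), Mul(Mul(-9, -2), Rational(1, 6))) = Add(Rational(3, 2), Mul(18, Rational(1, 6))) = Add(Rational(3, 2), 3) = Rational(9, 2) ≈ 4.5000)
m = Rational(85, 4) (m = Mul(5, Add(Pow(Add(-1, -3), -1), Rational(9, 2))) = Mul(5, Add(Pow(-4, -1), Rational(9, 2))) = Mul(5, Add(Rational(-1, 4), Rational(9, 2))) = Mul(5, Rational(17, 4)) = Rational(85, 4) ≈ 21.250)
Mul(Add(49, -26), m) = Mul(Add(49, -26), Rational(85, 4)) = Mul(23, Rational(85, 4)) = Rational(1955, 4)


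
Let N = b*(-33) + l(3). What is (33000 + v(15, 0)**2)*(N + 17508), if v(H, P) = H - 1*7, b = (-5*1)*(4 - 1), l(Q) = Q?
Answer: 595350384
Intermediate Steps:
b = -15 (b = -5*3 = -15)
v(H, P) = -7 + H (v(H, P) = H - 7 = -7 + H)
N = 498 (N = -15*(-33) + 3 = 495 + 3 = 498)
(33000 + v(15, 0)**2)*(N + 17508) = (33000 + (-7 + 15)**2)*(498 + 17508) = (33000 + 8**2)*18006 = (33000 + 64)*18006 = 33064*18006 = 595350384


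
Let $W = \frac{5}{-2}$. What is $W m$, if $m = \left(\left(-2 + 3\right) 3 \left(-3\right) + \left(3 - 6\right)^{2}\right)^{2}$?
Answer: $0$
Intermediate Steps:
$W = - \frac{5}{2}$ ($W = 5 \left(- \frac{1}{2}\right) = - \frac{5}{2} \approx -2.5$)
$m = 0$ ($m = \left(1 \cdot 3 \left(-3\right) + \left(-3\right)^{2}\right)^{2} = \left(3 \left(-3\right) + 9\right)^{2} = \left(-9 + 9\right)^{2} = 0^{2} = 0$)
$W m = \left(- \frac{5}{2}\right) 0 = 0$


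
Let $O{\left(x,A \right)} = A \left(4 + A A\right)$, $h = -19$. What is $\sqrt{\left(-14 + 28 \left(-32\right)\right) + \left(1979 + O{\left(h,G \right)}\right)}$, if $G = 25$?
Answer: $3 \sqrt{1866} \approx 129.59$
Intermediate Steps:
$O{\left(x,A \right)} = A \left(4 + A^{2}\right)$
$\sqrt{\left(-14 + 28 \left(-32\right)\right) + \left(1979 + O{\left(h,G \right)}\right)} = \sqrt{\left(-14 + 28 \left(-32\right)\right) + \left(1979 + 25 \left(4 + 25^{2}\right)\right)} = \sqrt{\left(-14 - 896\right) + \left(1979 + 25 \left(4 + 625\right)\right)} = \sqrt{-910 + \left(1979 + 25 \cdot 629\right)} = \sqrt{-910 + \left(1979 + 15725\right)} = \sqrt{-910 + 17704} = \sqrt{16794} = 3 \sqrt{1866}$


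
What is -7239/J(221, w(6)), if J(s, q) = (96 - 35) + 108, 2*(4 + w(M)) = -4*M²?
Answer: -7239/169 ≈ -42.834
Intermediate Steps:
w(M) = -4 - 2*M² (w(M) = -4 + (-4*M²)/2 = -4 - 2*M²)
J(s, q) = 169 (J(s, q) = 61 + 108 = 169)
-7239/J(221, w(6)) = -7239/169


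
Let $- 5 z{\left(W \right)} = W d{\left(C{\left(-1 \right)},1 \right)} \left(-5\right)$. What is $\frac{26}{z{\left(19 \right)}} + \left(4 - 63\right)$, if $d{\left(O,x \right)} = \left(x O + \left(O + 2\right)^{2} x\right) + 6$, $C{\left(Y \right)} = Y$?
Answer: $- \frac{3350}{57} \approx -58.772$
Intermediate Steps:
$d{\left(O,x \right)} = 6 + O x + x \left(2 + O\right)^{2}$ ($d{\left(O,x \right)} = \left(O x + \left(2 + O\right)^{2} x\right) + 6 = \left(O x + x \left(2 + O\right)^{2}\right) + 6 = 6 + O x + x \left(2 + O\right)^{2}$)
$z{\left(W \right)} = 6 W$ ($z{\left(W \right)} = - \frac{W \left(6 - 1 + 1 \left(2 - 1\right)^{2}\right) \left(-5\right)}{5} = - \frac{W \left(6 - 1 + 1 \cdot 1^{2}\right) \left(-5\right)}{5} = - \frac{W \left(6 - 1 + 1 \cdot 1\right) \left(-5\right)}{5} = - \frac{W \left(6 - 1 + 1\right) \left(-5\right)}{5} = - \frac{W 6 \left(-5\right)}{5} = - \frac{6 W \left(-5\right)}{5} = - \frac{\left(-30\right) W}{5} = 6 W$)
$\frac{26}{z{\left(19 \right)}} + \left(4 - 63\right) = \frac{26}{6 \cdot 19} + \left(4 - 63\right) = \frac{26}{114} - 59 = 26 \cdot \frac{1}{114} - 59 = \frac{13}{57} - 59 = - \frac{3350}{57}$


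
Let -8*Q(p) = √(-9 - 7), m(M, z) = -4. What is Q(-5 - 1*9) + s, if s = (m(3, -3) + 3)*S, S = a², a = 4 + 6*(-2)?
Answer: -64 - I/2 ≈ -64.0 - 0.5*I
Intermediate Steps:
a = -8 (a = 4 - 12 = -8)
Q(p) = -I/2 (Q(p) = -√(-9 - 7)/8 = -I/2)
S = 64 (S = (-8)² = 64)
s = -64 (s = (-4 + 3)*64 = -1*64 = -64)
Q(-5 - 1*9) + s = -I/2 - 64 = -64 - I/2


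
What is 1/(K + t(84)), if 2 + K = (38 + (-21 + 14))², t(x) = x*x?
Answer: 1/8015 ≈ 0.00012477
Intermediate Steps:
t(x) = x²
K = 959 (K = -2 + (38 + (-21 + 14))² = -2 + (38 - 7)² = -2 + 31² = -2 + 961 = 959)
1/(K + t(84)) = 1/(959 + 84²) = 1/(959 + 7056) = 1/8015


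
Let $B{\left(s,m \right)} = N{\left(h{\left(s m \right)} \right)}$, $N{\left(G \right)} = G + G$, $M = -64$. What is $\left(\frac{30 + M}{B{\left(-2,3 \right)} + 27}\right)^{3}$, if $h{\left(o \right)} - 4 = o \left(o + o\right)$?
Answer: $- \frac{39304}{5735339} \approx -0.006853$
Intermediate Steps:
$h{\left(o \right)} = 4 + 2 o^{2}$ ($h{\left(o \right)} = 4 + o \left(o + o\right) = 4 + o 2 o = 4 + 2 o^{2}$)
$N{\left(G \right)} = 2 G$
$B{\left(s,m \right)} = 8 + 4 m^{2} s^{2}$ ($B{\left(s,m \right)} = 2 \left(4 + 2 \left(s m\right)^{2}\right) = 2 \left(4 + 2 \left(m s\right)^{2}\right) = 2 \left(4 + 2 m^{2} s^{2}\right) = 8 + 4 m^{2} s^{2}$)
$\left(\frac{30 + M}{B{\left(-2,3 \right)} + 27}\right)^{3} = \left(\frac{30 - 64}{\left(8 + 4 \cdot 3^{2} \left(-2\right)^{2}\right) + 27}\right)^{3} = \left(- \frac{34}{\left(8 + 4 \cdot 9 \cdot 4\right) + 27}\right)^{3} = \left(- \frac{34}{\left(8 + 144\right) + 27}\right)^{3} = \left(- \frac{34}{152 + 27}\right)^{3} = \left(- \frac{34}{179}\right)^{3} = - \frac{39304}{5735339}$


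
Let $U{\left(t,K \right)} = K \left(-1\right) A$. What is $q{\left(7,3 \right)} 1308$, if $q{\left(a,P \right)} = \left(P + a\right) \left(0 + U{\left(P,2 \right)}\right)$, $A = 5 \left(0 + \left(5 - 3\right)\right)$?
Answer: $-261600$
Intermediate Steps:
$A = 10$ ($A = 5 \left(0 + \left(5 - 3\right)\right) = 5 \left(0 + 2\right) = 5 \cdot 2 = 10$)
$U{\left(t,K \right)} = - 10 K$ ($U{\left(t,K \right)} = K \left(-1\right) 10 = - K 10 = - 10 K$)
$q{\left(a,P \right)} = - 20 P - 20 a$ ($q{\left(a,P \right)} = \left(P + a\right) \left(0 - 20\right) = \left(P + a\right) \left(-20\right) = - 20 P - 20 a$)
$q{\left(7,3 \right)} 1308 = \left(\left(-20\right) 3 - 140\right) 1308 = \left(-60 - 140\right) 1308 = \left(-200\right) 1308 = -261600$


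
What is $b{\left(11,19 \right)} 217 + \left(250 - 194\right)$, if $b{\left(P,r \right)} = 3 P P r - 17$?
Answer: $1493016$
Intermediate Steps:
$b{\left(P,r \right)} = -17 + 3 r P^{2}$ ($b{\left(P,r \right)} = 3 P^{2} r - 17 = 3 r P^{2} - 17 = -17 + 3 r P^{2}$)
$b{\left(11,19 \right)} 217 + \left(250 - 194\right) = \left(-17 + 3 \cdot 19 \cdot 11^{2}\right) 217 + \left(250 - 194\right) = \left(-17 + 3 \cdot 19 \cdot 121\right) 217 + 56 = \left(-17 + 6897\right) 217 + 56 = 6880 \cdot 217 + 56 = 1492960 + 56 = 1493016$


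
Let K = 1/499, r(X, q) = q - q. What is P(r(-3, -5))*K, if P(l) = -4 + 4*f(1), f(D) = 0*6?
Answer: -4/499 ≈ -0.0080160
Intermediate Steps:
f(D) = 0
r(X, q) = 0
K = 1/499 ≈ 0.0020040
P(l) = -4 (P(l) = -4 + 4*0 = -4 + 0 = -4)
P(r(-3, -5))*K = -4*1/499 = -4/499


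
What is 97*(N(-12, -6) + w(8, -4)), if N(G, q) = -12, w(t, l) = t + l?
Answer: -776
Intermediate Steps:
w(t, l) = l + t
97*(N(-12, -6) + w(8, -4)) = 97*(-12 + (-4 + 8)) = 97*(-12 + 4) = 97*(-8) = -776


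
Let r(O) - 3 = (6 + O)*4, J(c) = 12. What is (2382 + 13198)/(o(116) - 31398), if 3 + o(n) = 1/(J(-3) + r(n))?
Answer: -3918370/7897351 ≈ -0.49616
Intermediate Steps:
r(O) = 27 + 4*O (r(O) = 3 + (6 + O)*4 = 3 + (24 + 4*O) = 27 + 4*O)
o(n) = -3 + 1/(39 + 4*n) (o(n) = -3 + 1/(12 + (27 + 4*n)) = -3 + 1/(39 + 4*n))
(2382 + 13198)/(o(116) - 31398) = (2382 + 13198)/(4*(-29 - 3*116)/(39 + 4*116) - 31398) = 15580/(4*(-29 - 348)/(39 + 464) - 31398) = 15580/(4*(-377)/503 - 31398) = 15580/(4*(1/503)*(-377) - 31398) = 15580/(-1508/503 - 31398) = 15580/(-15794702/503) = 15580*(-503/15794702) = -3918370/7897351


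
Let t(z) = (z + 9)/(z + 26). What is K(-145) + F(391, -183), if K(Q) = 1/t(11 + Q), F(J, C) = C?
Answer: -22767/125 ≈ -182.14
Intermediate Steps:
t(z) = (9 + z)/(26 + z)
K(Q) = (37 + Q)/(20 + Q) (K(Q) = 1/((9 + (11 + Q))/(26 + (11 + Q))) = 1/((20 + Q)/(37 + Q)) = (37 + Q)/(20 + Q))
K(-145) + F(391, -183) = (37 - 145)/(20 - 145) - 183 = -108/(-125) - 183 = -1/125*(-108) - 183 = 108/125 - 183 = -22767/125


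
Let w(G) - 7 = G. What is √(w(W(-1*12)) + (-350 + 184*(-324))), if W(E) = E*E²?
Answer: I*√61687 ≈ 248.37*I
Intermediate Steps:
W(E) = E³
w(G) = 7 + G
√(w(W(-1*12)) + (-350 + 184*(-324))) = √((7 + (-1*12)³) + (-350 + 184*(-324))) = √((7 + (-12)³) + (-350 - 59616)) = √((7 - 1728) - 59966) = √(-1721 - 59966) = √(-61687) = I*√61687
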